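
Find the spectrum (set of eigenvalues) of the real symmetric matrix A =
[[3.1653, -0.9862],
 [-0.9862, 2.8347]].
sigma(A) ≈ {2, 4}

A is real symmetric, so its spectrum consists of real eigenvalues. Expanding the characteristic polynomial of the displayed matrix gives
  det(λ I - A) = p(λ) = λ^2 + (-6)λ + (8).
Solving p(λ) = 0 yields eigenvalues ≈ 2, 4. (A is shown rounded to 4 decimals, so these recover the underlying integer eigenvalues to within that precision.)
Verification: the trace of A = 6 equals the sum of eigenvalues 6, and det(A) ≈ 8.0001 matches the eigenvalue product 8.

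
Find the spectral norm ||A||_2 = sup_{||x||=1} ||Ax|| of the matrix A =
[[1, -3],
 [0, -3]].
||A||_2 = sqrt((19 + sqrt(325))/2) ≈ 4.3028 (= sqrt(largest eigenvalue of A^T A))

||A||_2 = sigma_max(A) = sqrt(lambda_max(A^T A)). Form the symmetric matrix M = A^T A =
[[1, -3],
 [-3, 18]].
Its characteristic polynomial (trace, determinant of M give the coefficients) is
  p(λ) = det(λ I - M) = λ^2 - 19λ + 9.
For λ^2 - 19λ + 9 the discriminant is 325. It is nonnegative but not a perfect square, so the roots are real and irrational: λ = (19 ± sqrt(325))/2 ≈ 18.5139, 0.4861.
So the eigenvalues of A^T A are ≈ 0.4861, 18.5139 (all ≥ 0, as they must be for A^T A). The largest is λ_max = (19 + sqrt(325))/2 ≈ 18.5139, hence ||A||_2 = sqrt(λ_max) = sqrt((19 + sqrt(325))/2) ≈ 4.3028.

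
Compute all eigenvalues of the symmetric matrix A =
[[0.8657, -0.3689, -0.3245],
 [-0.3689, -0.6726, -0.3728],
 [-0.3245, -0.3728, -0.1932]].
sigma(A) ≈ {-1, 0, 1}

A is real symmetric, so its spectrum consists of real eigenvalues. Expanding the characteristic polynomial of the displayed matrix gives
  det(λ I - A) = p(λ) = λ^3 + (0)λ^2 + (-1)λ + (0).
Solving p(λ) = 0 yields eigenvalues ≈ -1, 0, 1. (A is shown rounded to 4 decimals, so these recover the underlying integer eigenvalues to within that precision.)
Verification: the trace of A = 0 equals the sum of eigenvalues 0, and det(A) ≈ 0.0000 matches the eigenvalue product 0.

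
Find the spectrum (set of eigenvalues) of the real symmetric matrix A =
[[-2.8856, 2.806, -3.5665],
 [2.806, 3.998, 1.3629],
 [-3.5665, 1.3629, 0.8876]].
sigma(A) ≈ {-6, 3, 5}

A is real symmetric, so its spectrum consists of real eigenvalues. Expanding the characteristic polynomial of the displayed matrix gives
  det(λ I - A) = p(λ) = λ^3 + (-2)λ^2 + (-33)λ + (90.0015).
Solving p(λ) = 0 yields eigenvalues ≈ -6, 3, 5. (A is shown rounded to 4 decimals, so these recover the underlying integer eigenvalues to within that precision.)
Verification: the trace of A = 2 equals the sum of eigenvalues 2, and det(A) ≈ -90.0015 matches the eigenvalue product -90.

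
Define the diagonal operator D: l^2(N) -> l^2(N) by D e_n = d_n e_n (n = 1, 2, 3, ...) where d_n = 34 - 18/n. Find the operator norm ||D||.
||D|| = 34

For a diagonal operator on l^2 with entries d_n, ||D|| = sup_n |d_n|. Here d_1 = 16, d_2 = 25, ..., and d_n = 34 - 18/n increases monotonically toward 34. All terms lie in [16, 34), so |d_n| = d_n and the supremum is the limit 34, which is not attained by any individual d_n. Hence ||D|| = 34.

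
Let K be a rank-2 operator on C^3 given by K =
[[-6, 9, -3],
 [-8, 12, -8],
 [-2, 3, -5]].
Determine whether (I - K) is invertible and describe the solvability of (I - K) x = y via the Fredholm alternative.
(I - K) is invertible (det(I - K) = -12 ≠ 0), so for every y in C^3 the equation (I - K) x = y has a unique solution.

K has rank 2 and factors as K = U V^T = u1 v1^T + u2 v2^T with u1 = (0, 2, 2), v1 = (-2, 3, -3), u2 = (-3, -2, 1), v2 = (2, -3, 1) (multiplying out reproduces the displayed K). The nonzero eigenvalues of U V^T coincide with those of the 2 x 2 matrix G = V^T U = [[v1·u1, v1·u2], [v2·u1, v2·u2]] = [[0, -3], [-4, 1]], and by the Sylvester determinant identity det(I_3 - U V^T) = det(I_2 - V^T U) = det([[1, 3], [4, 0]]) = (1)(0) - (3)(4) = -12. (Direct check: I - K =
[[7, -9, 3],
 [8, -11, 8],
 [2, -3, 6]]
has determinant -12.) The finite-dimensional Fredholm alternative says: either (I - K) is invertible, or ker(I - K) ≠ {0} and then range(I - K) = ker((I - K)^*)^⊥, with dim ker(I - K) = dim ker((I - K)^*). Since det(I - K) ≠ 0, 1 is not an eigenvalue of K and ker(I - K) = {0}, so we are in the first case: for every y there is a unique x = (I - K)^(-1) y. (Explicitly, by the Woodbury identity, (I - U V^T)^(-1) = I + U (I_2 - G)^(-1) V^T.)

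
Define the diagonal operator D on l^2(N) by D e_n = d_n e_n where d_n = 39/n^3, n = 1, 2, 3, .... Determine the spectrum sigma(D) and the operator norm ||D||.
sigma(D) = {39/n^3 : n ≥ 1} ∪ {0}; ||D|| = 39

A bounded diagonal operator on l^2 with diagonal entries d_n has spectrum equal to the closure of {d_n : n ≥ 1}: every d_n is an eigenvalue (with eigenvector e_n), so {d_n} ⊂ sigma(D); the spectrum is closed, so its closure is too; and for lambda not in the closure, (D - lambda I) has bounded inverse (the diagonal entries 1/(d_n - lambda) are bounded). For our sequence d_n = 39/n^3, n = 1, 2, 3, ...:
  - {d_n} = {39/n^3 : n ≥ 1}; the only limit point is 0
  - closure = {39/n^3 : n ≥ 1} ∪ {0}
For the norm: a diagonal operator has ||D|| = sup_n |d_n|. Here d_n = 39/n^3 is positive and decreasing, so sup_n |d_n| = d_1 = 39. So ||D|| = 39.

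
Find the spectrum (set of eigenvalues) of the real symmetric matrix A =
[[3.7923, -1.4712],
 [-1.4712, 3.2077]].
sigma(A) ≈ {2, 5}

A is real symmetric, so its spectrum consists of real eigenvalues. Expanding the characteristic polynomial of the displayed matrix gives
  det(λ I - A) = p(λ) = λ^2 + (-7)λ + (10).
Solving p(λ) = 0 yields eigenvalues ≈ 2, 5. (A is shown rounded to 4 decimals, so these recover the underlying integer eigenvalues to within that precision.)
Verification: the trace of A = 7 equals the sum of eigenvalues 7, and det(A) ≈ 10.0001 matches the eigenvalue product 10.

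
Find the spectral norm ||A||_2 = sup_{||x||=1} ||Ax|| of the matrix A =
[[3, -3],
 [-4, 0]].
||A||_2 = sqrt((34 + sqrt(580))/2) ≈ 5.389 (= sqrt(largest eigenvalue of A^T A))

||A||_2 = sigma_max(A) = sqrt(lambda_max(A^T A)). Form the symmetric matrix M = A^T A =
[[25, -9],
 [-9, 9]].
Its characteristic polynomial (trace, determinant of M give the coefficients) is
  p(λ) = det(λ I - M) = λ^2 - 34λ + 144.
For λ^2 - 34λ + 144 the discriminant is 580. It is nonnegative but not a perfect square, so the roots are real and irrational: λ = (34 ± sqrt(580))/2 ≈ 29.0416, 4.9584.
So the eigenvalues of A^T A are ≈ 4.9584, 29.0416 (all ≥ 0, as they must be for A^T A). The largest is λ_max = (34 + sqrt(580))/2 ≈ 29.0416, hence ||A||_2 = sqrt(λ_max) = sqrt((34 + sqrt(580))/2) ≈ 5.389.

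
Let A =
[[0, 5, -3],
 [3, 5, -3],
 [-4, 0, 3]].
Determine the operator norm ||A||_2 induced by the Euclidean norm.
||A||_2 ≈ 9.0156 (= sqrt(largest eigenvalue of A^T A))

||A||_2 = sigma_max(A) = sqrt(lambda_max(A^T A)). Form the symmetric matrix M = A^T A =
[[25, 15, -21],
 [15, 50, -30],
 [-21, -30, 27]].
Its characteristic polynomial (trace, sum of principal 2x2 minors, determinant of M give the coefficients) is
  p(λ) = det(λ I - M) = λ^3 - 102λ^2 + 1709λ - 2025.
No integer candidate from the rational root theorem (±divisors of 2025) is a root, so the roots are irrational. The cubic discriminant is Δ = 8068379233 > 0, so there are three distinct real roots. p(1) = -417 and p(2) = 993 have opposite signs, so a root lies in (1, 2); Newton's method refines it to λ ≈ 1.2817. p(19) = 483 and p(20) = -645 have opposite signs, so a root lies in (19, 20); Newton's method refines it to λ ≈ 19.4377. p(81) = -1377 and p(82) = 3633 have opposite signs, so a root lies in (81, 82); Newton's method refines it to λ ≈ 81.2806. Check (Vieta): the three roots sum to 102, matching tr M = 102.
So the eigenvalues of A^T A are ≈ 1.2817, 19.4377, 81.2806 (all ≥ 0, as they must be for A^T A). The largest is λ_max ≈ 81.2806, hence ||A||_2 = sqrt(λ_max) ≈ 9.0156.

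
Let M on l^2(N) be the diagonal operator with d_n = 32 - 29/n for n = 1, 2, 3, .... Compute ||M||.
||M|| = 32

For a diagonal operator on l^2 with entries d_n, ||M|| = sup_n |d_n|. Here d_1 = 3, d_2 = 35/2, ..., and d_n = 32 - 29/n increases monotonically toward 32. All terms lie in [3, 32), so |d_n| = d_n and the supremum is the limit 32, which is not attained by any individual d_n. Hence ||M|| = 32.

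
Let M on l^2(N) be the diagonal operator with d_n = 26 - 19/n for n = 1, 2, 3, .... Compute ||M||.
||M|| = 26

For a diagonal operator on l^2 with entries d_n, ||M|| = sup_n |d_n|. Here d_1 = 7, d_2 = 33/2, ..., and d_n = 26 - 19/n increases monotonically toward 26. All terms lie in [7, 26), so |d_n| = d_n and the supremum is the limit 26, which is not attained by any individual d_n. Hence ||M|| = 26.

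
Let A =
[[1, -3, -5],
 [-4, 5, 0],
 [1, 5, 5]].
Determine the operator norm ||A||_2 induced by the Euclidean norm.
||A||_2 ≈ 9.853 (= sqrt(largest eigenvalue of A^T A))

||A||_2 = sigma_max(A) = sqrt(lambda_max(A^T A)). Form the symmetric matrix M = A^T A =
[[18, -18, 0],
 [-18, 59, 40],
 [0, 40, 50]].
Its characteristic polynomial (trace, sum of principal 2x2 minors, determinant of M give the coefficients) is
  p(λ) = det(λ I - M) = λ^3 - 127λ^2 + 2988λ - 8100.
No integer candidate from the rational root theorem (±divisors of 8100) is a root, so the roots are irrational. The cubic discriminant is Δ = 24481379088 > 0, so there are three distinct real roots. p(3) = -252 and p(4) = 1884 have opposite signs, so a root lies in (3, 4); Newton's method refines it to λ ≈ 3.1125. p(26) = 1312 and p(27) = -324 have opposite signs, so a root lies in (26, 27); Newton's method refines it to λ ≈ 26.8065. p(97) = -534 and p(98) = 6208 have opposite signs, so a root lies in (97, 98); Newton's method refines it to λ ≈ 97.081. Check (Vieta): the three roots sum to 127, matching tr M = 127.
So the eigenvalues of A^T A are ≈ 3.1125, 26.8065, 97.081 (all ≥ 0, as they must be for A^T A). The largest is λ_max ≈ 97.081, hence ||A||_2 = sqrt(λ_max) ≈ 9.853.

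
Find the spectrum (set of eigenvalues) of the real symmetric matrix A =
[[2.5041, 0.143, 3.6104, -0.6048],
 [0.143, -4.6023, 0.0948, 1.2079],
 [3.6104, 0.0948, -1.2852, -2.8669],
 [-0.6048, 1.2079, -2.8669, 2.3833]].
sigma(A) ≈ {-5, -4, 2, 6}

A is real symmetric, so its spectrum consists of real eigenvalues. Expanding the characteristic polynomial of the displayed matrix gives
  det(λ I - A) = p(λ) = λ^4 + (1)λ^3 + (-40)λ^2 + (-52.0029)λ + (239.9943).
Solving p(λ) = 0 yields eigenvalues ≈ -5, -4, 2, 6. (A is shown rounded to 4 decimals, so these recover the underlying integer eigenvalues to within that precision.)
Verification: the trace of A = -1 equals the sum of eigenvalues -1, and det(A) ≈ 239.9943 matches the eigenvalue product 240.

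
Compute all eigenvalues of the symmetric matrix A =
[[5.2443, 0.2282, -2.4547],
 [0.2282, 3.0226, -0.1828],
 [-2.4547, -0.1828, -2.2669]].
sigma(A) ≈ {-3, 3, 6}

A is real symmetric, so its spectrum consists of real eigenvalues. Expanding the characteristic polynomial of the displayed matrix gives
  det(λ I - A) = p(λ) = λ^3 + (-6)λ^2 + (-9)λ + (53.9988).
Solving p(λ) = 0 yields eigenvalues ≈ -3, 3, 6. (A is shown rounded to 4 decimals, so these recover the underlying integer eigenvalues to within that precision.)
Verification: the trace of A = 6 equals the sum of eigenvalues 6, and det(A) ≈ -53.9988 matches the eigenvalue product -54.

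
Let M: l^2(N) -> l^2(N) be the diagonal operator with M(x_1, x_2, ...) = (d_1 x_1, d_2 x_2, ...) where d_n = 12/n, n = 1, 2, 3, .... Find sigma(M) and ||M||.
sigma(M) = {12/n : n ≥ 1} ∪ {0}; ||M|| = 12

A bounded diagonal operator on l^2 with diagonal entries d_n has spectrum equal to the closure of {d_n : n ≥ 1}: every d_n is an eigenvalue (with eigenvector e_n), so {d_n} ⊂ sigma(M); the spectrum is closed, so its closure is too; and for lambda not in the closure, (M - lambda I) has bounded inverse (the diagonal entries 1/(d_n - lambda) are bounded). For our sequence d_n = 12/n, n = 1, 2, 3, ...:
  - {d_n} = {12/n : n ≥ 1}; the only limit point is 0
  - closure = {12/n : n ≥ 1} ∪ {0}
For the norm: a diagonal operator has ||M|| = sup_n |d_n|. Here d_n = 12/n is positive and decreasing, so sup_n |d_n| = d_1 = 12. So ||M|| = 12.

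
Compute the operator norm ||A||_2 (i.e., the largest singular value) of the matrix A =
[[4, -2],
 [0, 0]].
||A||_2 = sqrt(20) ≈ 4.4721 (= sqrt(largest eigenvalue of A^T A))

||A||_2 = sigma_max(A) = sqrt(lambda_max(A^T A)). Form the symmetric matrix M = A^T A =
[[16, -8],
 [-8, 4]].
Its characteristic polynomial (trace, determinant of M give the coefficients) is
  p(λ) = det(λ I - M) = λ^2 - 20λ.
For λ^2 - 20λ the discriminant is 400. It is a perfect square (20^2), so the roots are rational: λ = (20 ± 20)/2 = 20, 0.
So the eigenvalues of A^T A are ≈ 0, 20 (all ≥ 0, as they must be for A^T A). The largest is λ_max = 20, hence ||A||_2 = sqrt(λ_max) = sqrt(20) ≈ 4.4721.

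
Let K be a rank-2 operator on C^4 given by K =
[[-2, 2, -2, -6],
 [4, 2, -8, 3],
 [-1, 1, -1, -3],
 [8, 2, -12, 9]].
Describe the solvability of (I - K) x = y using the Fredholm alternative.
(I - K) is invertible (det(I - K) = -16 ≠ 0), so for every y in C^4 the equation (I - K) x = y has a unique solution.

K has rank 2 and factors as K = U V^T = u1 v1^T + u2 v2^T with u1 = (-2, -2, -1, -2), v1 = (-1, -1, 3, 0), u2 = (2, -1, 1, -3), v2 = (-2, 0, 2, -3) (multiplying out reproduces the displayed K). The nonzero eigenvalues of U V^T coincide with those of the 2 x 2 matrix G = V^T U = [[v1·u1, v1·u2], [v2·u1, v2·u2]] = [[1, 2], [8, 7]], and by the Sylvester determinant identity det(I_4 - U V^T) = det(I_2 - V^T U) = det([[0, -2], [-8, -6]]) = (0)(-6) - (-2)(-8) = -16. (Direct check: I - K =
[[3, -2, 2, 6],
 [-4, -1, 8, -3],
 [1, -1, 2, 3],
 [-8, -2, 12, -8]]
has determinant -16.) The finite-dimensional Fredholm alternative says: either (I - K) is invertible, or ker(I - K) ≠ {0} and then range(I - K) = ker((I - K)^*)^⊥, with dim ker(I - K) = dim ker((I - K)^*). Since det(I - K) ≠ 0, 1 is not an eigenvalue of K and ker(I - K) = {0}, so we are in the first case: for every y there is a unique x = (I - K)^(-1) y. (Explicitly, by the Woodbury identity, (I - U V^T)^(-1) = I + U (I_2 - G)^(-1) V^T.)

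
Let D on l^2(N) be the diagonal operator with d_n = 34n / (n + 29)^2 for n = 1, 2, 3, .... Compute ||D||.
||D|| = 17/58 (attained at n = 29)

For D diagonal, ||D|| = sup_n |d_n|. Treat f(x) = 34x / (x + 29)^2 for real x > 0. By the quotient rule, f'(x) = 34(29 - x)/(x + 29)^3, which is positive for x < 29 and negative for x > 29. So f has a unique maximum at x = 29, and since 29 is a positive integer, the supremum over n ≥ 1 is attained at n = 29: d_29 = 34·29/(29 + 29)^2 = 34·29/3364 = 17/58. Hence ||D|| = 17/58.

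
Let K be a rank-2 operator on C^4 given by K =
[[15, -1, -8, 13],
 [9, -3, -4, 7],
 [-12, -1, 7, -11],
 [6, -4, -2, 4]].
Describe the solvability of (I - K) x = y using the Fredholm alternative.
(I - K) is invertible (det(I - K) = -70 ≠ 0), so for every y in C^4 the equation (I - K) x = y has a unique solution.

K has rank 2 and factors as K = U V^T = u1 v1^T + u2 v2^T with u1 = (-3, -1, 3, 0), v1 = (-3, -1, 2, -3), u2 = (2, 2, -1, 2), v2 = (3, -2, -1, 2) (multiplying out reproduces the displayed K). The nonzero eigenvalues of U V^T coincide with those of the 2 x 2 matrix G = V^T U = [[v1·u1, v1·u2], [v2·u1, v2·u2]] = [[16, -16], [-10, 7]], and by the Sylvester determinant identity det(I_4 - U V^T) = det(I_2 - V^T U) = det([[-15, 16], [10, -6]]) = (-15)(-6) - (16)(10) = -70. (Direct check: I - K =
[[-14, 1, 8, -13],
 [-9, 4, 4, -7],
 [12, 1, -6, 11],
 [-6, 4, 2, -3]]
has determinant -70.) The finite-dimensional Fredholm alternative says: either (I - K) is invertible, or ker(I - K) ≠ {0} and then range(I - K) = ker((I - K)^*)^⊥, with dim ker(I - K) = dim ker((I - K)^*). Since det(I - K) ≠ 0, 1 is not an eigenvalue of K and ker(I - K) = {0}, so we are in the first case: for every y there is a unique x = (I - K)^(-1) y. (Explicitly, by the Woodbury identity, (I - U V^T)^(-1) = I + U (I_2 - G)^(-1) V^T.)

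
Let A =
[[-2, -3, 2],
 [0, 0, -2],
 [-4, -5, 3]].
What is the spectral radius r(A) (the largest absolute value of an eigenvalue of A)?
r(A) ≈ 3.1413

The eigenvalues of A are the roots of its characteristic polynomial. With M = A (coefficients from the trace, the sum of principal 2x2 minors, and det A):
  p(λ) = det(λ I - M) = λ^3 - λ^2 - 8λ + 4.
No integer candidate from the rational root theorem (±divisors of 4) is a root, so the roots are irrational. The cubic discriminant is Δ = 2272 > 0, so there are three distinct real roots. p(-3) = -8 and p(-2) = 8 have opposite signs, so a root lies in (-3, -2); Newton's method refines it to λ ≈ -2.6262. p(0) = 4 and p(1) = -4 have opposite signs, so a root lies in (0, 1); Newton's method refines it to λ ≈ 0.4849. p(3) = -2 and p(4) = 20 have opposite signs, so a root lies in (3, 4); Newton's method refines it to λ ≈ 3.1413. Check (Vieta): the three roots sum to 1, matching tr M = 1.
Thus the eigenvalues (to 4 decimals) are -2.6262 (modulus 2.6262); 0.4849 (modulus 0.4849); 3.1413 (modulus 3.1413). The spectral radius is the largest modulus: r(A) ≈ 3.1413. (Cross-check: r(A) ≤ ||A||_2 ≈ 8.2267; equality holds whenever A is normal, though it can also hold for some non-normal A.)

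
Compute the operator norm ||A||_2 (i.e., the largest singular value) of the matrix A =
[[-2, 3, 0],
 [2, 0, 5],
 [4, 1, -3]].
||A||_2 ≈ 5.8872 (= sqrt(largest eigenvalue of A^T A))

||A||_2 = sigma_max(A) = sqrt(lambda_max(A^T A)). Form the symmetric matrix M = A^T A =
[[24, -2, -2],
 [-2, 10, -3],
 [-2, -3, 34]].
Its characteristic polynomial (trace, sum of principal 2x2 minors, determinant of M give the coefficients) is
  p(λ) = det(λ I - M) = λ^3 - 68λ^2 + 1379λ - 7744.
No integer candidate from the rational root theorem (±divisors of 7744) is a root, so the roots are irrational. The cubic discriminant is Δ = 15779748 > 0, so there are three distinct real roots. p(9) = -112 and p(10) = 246 have opposite signs, so a root lies in (9, 10); Newton's method refines it to λ ≈ 9.29. p(24) = 8 and p(25) = -144 have opposite signs, so a root lies in (24, 25); Newton's method refines it to λ ≈ 24.051. p(34) = -162 and p(35) = 96 have opposite signs, so a root lies in (34, 35); Newton's method refines it to λ ≈ 34.659. Check (Vieta): the three roots sum to 68, matching tr M = 68.
So the eigenvalues of A^T A are ≈ 9.29, 24.051, 34.659 (all ≥ 0, as they must be for A^T A). The largest is λ_max ≈ 34.659, hence ||A||_2 = sqrt(λ_max) ≈ 5.8872.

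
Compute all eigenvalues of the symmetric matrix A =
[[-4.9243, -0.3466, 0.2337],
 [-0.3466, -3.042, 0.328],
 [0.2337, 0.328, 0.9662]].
sigma(A) ≈ {-5, -3, 1}

A is real symmetric, so its spectrum consists of real eigenvalues. Expanding the characteristic polynomial of the displayed matrix gives
  det(λ I - A) = p(λ) = λ^3 + (7)λ^2 + (7)λ + (-15).
Solving p(λ) = 0 yields eigenvalues ≈ -5, -3, 1. (A is shown rounded to 4 decimals, so these recover the underlying integer eigenvalues to within that precision.)
Verification: the trace of A = -7 equals the sum of eigenvalues -7, and det(A) ≈ 15.0001 matches the eigenvalue product 15.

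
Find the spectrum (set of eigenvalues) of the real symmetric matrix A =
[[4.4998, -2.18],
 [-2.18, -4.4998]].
sigma(A) ≈ {-5, 5}

A is real symmetric, so its spectrum consists of real eigenvalues. Expanding the characteristic polynomial of the displayed matrix gives
  det(λ I - A) = p(λ) = λ^2 + (0)λ + (-25).
Solving p(λ) = 0 yields eigenvalues ≈ -5, 5. (A is shown rounded to 4 decimals, so these recover the underlying integer eigenvalues to within that precision.)
Verification: the trace of A = 0 equals the sum of eigenvalues 0, and det(A) ≈ -25.0006 matches the eigenvalue product -25.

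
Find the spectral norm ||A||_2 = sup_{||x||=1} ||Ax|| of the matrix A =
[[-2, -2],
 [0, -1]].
||A||_2 = sqrt((9 + sqrt(65))/2) ≈ 2.9208 (= sqrt(largest eigenvalue of A^T A))

||A||_2 = sigma_max(A) = sqrt(lambda_max(A^T A)). Form the symmetric matrix M = A^T A =
[[4, 4],
 [4, 5]].
Its characteristic polynomial (trace, determinant of M give the coefficients) is
  p(λ) = det(λ I - M) = λ^2 - 9λ + 4.
For λ^2 - 9λ + 4 the discriminant is 65. It is nonnegative but not a perfect square, so the roots are real and irrational: λ = (9 ± sqrt(65))/2 ≈ 8.5311, 0.4689.
So the eigenvalues of A^T A are ≈ 0.4689, 8.5311 (all ≥ 0, as they must be for A^T A). The largest is λ_max = (9 + sqrt(65))/2 ≈ 8.5311, hence ||A||_2 = sqrt(λ_max) = sqrt((9 + sqrt(65))/2) ≈ 2.9208.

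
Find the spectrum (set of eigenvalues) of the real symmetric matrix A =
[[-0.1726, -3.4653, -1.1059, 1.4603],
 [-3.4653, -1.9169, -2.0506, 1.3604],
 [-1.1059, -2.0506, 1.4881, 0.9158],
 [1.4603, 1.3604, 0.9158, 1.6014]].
sigma(A) ≈ {-6, 2, 3} (2 with multiplicity 2)

A is real symmetric, so its spectrum consists of real eigenvalues. Expanding the characteristic polynomial of the displayed matrix gives
  det(λ I - A) = p(λ) = λ^4 + (-1)λ^3 + (-26)λ^2 + (84)λ + (-72).
Solving p(λ) = 0 yields eigenvalues ≈ -6, 2, 2, 3. (A is shown rounded to 4 decimals, so these recover the underlying integer eigenvalues to within that precision.)
Verification: the trace of A = 1 equals the sum of eigenvalues 1, and det(A) ≈ -71.9998 matches the eigenvalue product -72.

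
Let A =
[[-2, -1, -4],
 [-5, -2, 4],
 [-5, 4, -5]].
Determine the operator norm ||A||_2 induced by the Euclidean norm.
||A||_2 ≈ 8.8579 (= sqrt(largest eigenvalue of A^T A))

||A||_2 = sigma_max(A) = sqrt(lambda_max(A^T A)). Form the symmetric matrix M = A^T A =
[[54, -8, 13],
 [-8, 21, -24],
 [13, -24, 57]].
Its characteristic polynomial (trace, sum of principal 2x2 minors, determinant of M give the coefficients) is
  p(λ) = det(λ I - M) = λ^3 - 132λ^2 + 4600λ - 31329.
No integer candidate from the rational root theorem (±divisors of 31329) is a root, so the roots are irrational. The cubic discriminant is Δ = 7037820005 > 0, so there are three distinct real roots. p(8) = -2465 and p(9) = 108 have opposite signs, so a root lies in (8, 9); Newton's method refines it to λ ≈ 8.9563. p(44) = 703 and p(45) = -504 have opposite signs, so a root lies in (44, 45); Newton's method refines it to λ ≈ 44.5821. p(78) = -1065 and p(79) = 1298 have opposite signs, so a root lies in (78, 79); Newton's method refines it to λ ≈ 78.4616. Check (Vieta): the three roots sum to 132, matching tr M = 132.
So the eigenvalues of A^T A are ≈ 8.9563, 44.5821, 78.4616 (all ≥ 0, as they must be for A^T A). The largest is λ_max ≈ 78.4616, hence ||A||_2 = sqrt(λ_max) ≈ 8.8579.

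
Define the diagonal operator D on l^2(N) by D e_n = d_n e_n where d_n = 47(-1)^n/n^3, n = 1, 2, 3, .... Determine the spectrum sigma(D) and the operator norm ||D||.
sigma(D) = {47(-1)^n/n^3 : n ≥ 1} ∪ {0}; ||D|| = 47

A bounded diagonal operator on l^2 with diagonal entries d_n has spectrum equal to the closure of {d_n : n ≥ 1}: every d_n is an eigenvalue (with eigenvector e_n), so {d_n} ⊂ sigma(D); the spectrum is closed, so its closure is too; and for lambda not in the closure, (D - lambda I) has bounded inverse (the diagonal entries 1/(d_n - lambda) are bounded). For our sequence d_n = 47(-1)^n/n^3, n = 1, 2, 3, ...:
  - {d_n} = {47(-1)^n/n^3 : n ≥ 1}; the only limit point is 0
  - closure = {47(-1)^n/n^3 : n ≥ 1} ∪ {0}
For the norm: a diagonal operator has ||D|| = sup_n |d_n|. Here |d_n| = 47/n^3 is decreasing, so sup_n |d_n| = |d_1| = 47. So ||D|| = 47.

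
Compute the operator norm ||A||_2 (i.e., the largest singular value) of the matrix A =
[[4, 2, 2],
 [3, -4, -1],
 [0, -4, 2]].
||A||_2 ≈ 6.1147 (= sqrt(largest eigenvalue of A^T A))

||A||_2 = sigma_max(A) = sqrt(lambda_max(A^T A)). Form the symmetric matrix M = A^T A =
[[25, -4, 5],
 [-4, 36, 0],
 [5, 0, 9]].
Its characteristic polynomial (trace, sum of principal 2x2 minors, determinant of M give the coefficients) is
  p(λ) = det(λ I - M) = λ^3 - 70λ^2 + 1408λ - 7056.
No integer candidate from the rational root theorem (±divisors of 7056) is a root, so the roots are irrational. The cubic discriminant is Δ = 41660160 > 0, so there are three distinct real roots. p(7) = -287 and p(8) = 240 have opposite signs, so a root lies in (7, 8); Newton's method refines it to λ ≈ 7.5221. p(25) = 19 and p(26) = -192 have opposite signs, so a root lies in (25, 26); Newton's method refines it to λ ≈ 25.0877. p(37) = -137 and p(38) = 240 have opposite signs, so a root lies in (37, 38); Newton's method refines it to λ ≈ 37.3901. Check (Vieta): the three roots sum to 70, matching tr M = 70.
So the eigenvalues of A^T A are ≈ 7.5221, 25.0877, 37.3901 (all ≥ 0, as they must be for A^T A). The largest is λ_max ≈ 37.3901, hence ||A||_2 = sqrt(λ_max) ≈ 6.1147.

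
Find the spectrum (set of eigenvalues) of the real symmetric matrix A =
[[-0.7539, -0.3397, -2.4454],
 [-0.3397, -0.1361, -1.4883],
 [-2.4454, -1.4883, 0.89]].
sigma(A) ≈ {-3, 0, 3}

A is real symmetric, so its spectrum consists of real eigenvalues. Expanding the characteristic polynomial of the displayed matrix gives
  det(λ I - A) = p(λ) = λ^3 + (0)λ^2 + (-9)λ + (0).
Solving p(λ) = 0 yields eigenvalues ≈ -3, 0, 3. (A is shown rounded to 4 decimals, so these recover the underlying integer eigenvalues to within that precision.)
Verification: the trace of A = 0 equals the sum of eigenvalues 0, and det(A) ≈ -0.0003 matches the eigenvalue product 0.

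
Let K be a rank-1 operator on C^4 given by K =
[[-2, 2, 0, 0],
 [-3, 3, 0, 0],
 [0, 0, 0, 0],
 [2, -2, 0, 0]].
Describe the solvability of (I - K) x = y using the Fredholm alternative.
(I - K) is singular (det(I - K) = 0, i.e. 1 ∈ sigma(K)). (I - K) x = y is solvable iff y ⊥ ker((I - K)^*) = span{(-1, 1, 0, 0)}, i.e. iff -y_1 + y_2 = 0. When solvable, the solutions are x = y + c·(2, 3, 0, -2), c arbitrary (ker(I - K) = span{(2, 3, 0, -2)}, dimension 1).

K has rank 1, so it is an outer product K = u v^T: every row of K is a multiple of one row vector. Reading off the entries, u = (2, 3, 0, -2) and v = (-1, 1, 0, 0) (row i of K equals u_i·v^T). A rank-one matrix u v^T satisfies K u = u (v·u) and kills the (3)-dimensional subspace v^⊥, so its characteristic polynomial is lambda^3 (lambda - v·u) with v·u = tr K = 1. Hence the eigenvalues of I - K are 1 (multiplicity 3) and 1 - (1) = 0, so det(I - K) = 0. (Direct check: I - K =
[[3, -2, 0, 0],
 [3, -2, 0, 0],
 [0, 0, 1, 0],
 [-2, 2, 0, 1]]
has determinant 0.) So 1 is an eigenvalue of K and (I - K) is not invertible. The finite-dimensional Fredholm alternative says: either (I - K) is invertible, or ker(I - K) ≠ {0} and then range(I - K) = ker((I - K)^*)^⊥, with dim ker(I - K) = dim ker((I - K)^*). We are in the second case, so we need both kernels. Kernel of I - K: (I - K) u = u - u (v·u) = u - u = 0, so ker(I - K) = span{u} = span{(2, 3, 0, -2)} (it is exactly 1-dimensional because rank(I - K) = 3). Kernel of the adjoint: K is real, so (I - K)^* = I - K^T = I - v u^T, and (I - v u^T) v = v - v (u·v) = 0; hence ker((I - K)^*) = span{v} = span{(-1, 1, 0, 0)}. Therefore (I - K) x = y is solvable iff <y, v> = 0, i.e. iff -y_1 + y_2 = 0. When this holds, K y = u (v·y) = 0, so (I - K) y = y and x = y is a particular solution; the full solution set is the line x = y + c·u = y + c·(2, 3, 0, -2), c ∈ C.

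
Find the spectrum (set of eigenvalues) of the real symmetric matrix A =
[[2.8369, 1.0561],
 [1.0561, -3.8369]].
sigma(A) ≈ {-4, 3}

A is real symmetric, so its spectrum consists of real eigenvalues. Expanding the characteristic polynomial of the displayed matrix gives
  det(λ I - A) = p(λ) = λ^2 + (1)λ + (-12).
Solving p(λ) = 0 yields eigenvalues ≈ -4, 3. (A is shown rounded to 4 decimals, so these recover the underlying integer eigenvalues to within that precision.)
Verification: the trace of A = -1 equals the sum of eigenvalues -1, and det(A) ≈ -12.0002 matches the eigenvalue product -12.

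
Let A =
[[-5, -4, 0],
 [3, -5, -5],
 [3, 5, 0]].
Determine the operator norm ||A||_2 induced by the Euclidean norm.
||A||_2 ≈ 9.0599 (= sqrt(largest eigenvalue of A^T A))

||A||_2 = sigma_max(A) = sqrt(lambda_max(A^T A)). Form the symmetric matrix M = A^T A =
[[43, 20, -15],
 [20, 66, 25],
 [-15, 25, 25]].
Its characteristic polynomial (trace, sum of principal 2x2 minors, determinant of M give the coefficients) is
  p(λ) = det(λ I - M) = λ^3 - 134λ^2 + 4313λ - 4225.
No integer candidate from the rational root theorem (±divisors of 4225) is a root, so the roots are irrational. The cubic discriminant is Δ = 15903150801 > 0, so there are three distinct real roots. p(1) = -45 and p(2) = 3873 have opposite signs, so a root lies in (1, 2); Newton's method refines it to λ ≈ 1.0111. p(50) = 1425 and p(51) = -145 have opposite signs, so a root lies in (50, 51); Newton's method refines it to λ ≈ 50.9067. p(82) = -207 and p(83) = 2415 have opposite signs, so a root lies in (82, 83); Newton's method refines it to λ ≈ 82.0822. Check (Vieta): the three roots sum to 134, matching tr M = 134.
So the eigenvalues of A^T A are ≈ 1.0111, 50.9067, 82.0822 (all ≥ 0, as they must be for A^T A). The largest is λ_max ≈ 82.0822, hence ||A||_2 = sqrt(λ_max) ≈ 9.0599.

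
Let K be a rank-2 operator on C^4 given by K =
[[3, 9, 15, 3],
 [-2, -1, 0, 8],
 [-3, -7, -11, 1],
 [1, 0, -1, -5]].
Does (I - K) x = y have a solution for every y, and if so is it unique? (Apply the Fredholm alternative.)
(I - K) is invertible (det(I - K) = 96 ≠ 0), so for every y in C^4 the equation (I - K) x = y has a unique solution.

K has rank 2 and factors as K = U V^T = u1 v1^T + u2 v2^T with u1 = (-3, 2, 3, -1), v1 = (-1, -2, -3, 1), u2 = (3, 3, -1, -2), v2 = (0, 1, 2, 2) (multiplying out reproduces the displayed K). The nonzero eigenvalues of U V^T coincide with those of the 2 x 2 matrix G = V^T U = [[v1·u1, v1·u2], [v2·u1, v2·u2]] = [[-11, -8], [6, -3]], and by the Sylvester determinant identity det(I_4 - U V^T) = det(I_2 - V^T U) = det([[12, 8], [-6, 4]]) = (12)(4) - (8)(-6) = 96. (Direct check: I - K =
[[-2, -9, -15, -3],
 [2, 2, 0, -8],
 [3, 7, 12, -1],
 [-1, 0, 1, 6]]
has determinant 96.) The finite-dimensional Fredholm alternative says: either (I - K) is invertible, or ker(I - K) ≠ {0} and then range(I - K) = ker((I - K)^*)^⊥, with dim ker(I - K) = dim ker((I - K)^*). Since det(I - K) ≠ 0, 1 is not an eigenvalue of K and ker(I - K) = {0}, so we are in the first case: for every y there is a unique x = (I - K)^(-1) y. (Explicitly, by the Woodbury identity, (I - U V^T)^(-1) = I + U (I_2 - G)^(-1) V^T.)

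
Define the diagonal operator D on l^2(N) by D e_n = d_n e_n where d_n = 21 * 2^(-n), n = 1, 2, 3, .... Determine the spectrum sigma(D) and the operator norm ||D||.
sigma(D) = {21 * 2^(-n) : n ≥ 1} ∪ {0}; ||D|| = 21/2

A bounded diagonal operator on l^2 with diagonal entries d_n has spectrum equal to the closure of {d_n : n ≥ 1}: every d_n is an eigenvalue (with eigenvector e_n), so {d_n} ⊂ sigma(D); the spectrum is closed, so its closure is too; and for lambda not in the closure, (D - lambda I) has bounded inverse (the diagonal entries 1/(d_n - lambda) are bounded). For our sequence d_n = 21 * 2^(-n), n = 1, 2, 3, ...:
  - {d_n} = {21 * 2^(-n) : n ≥ 1}; the only limit point is 0
  - closure = {21 * 2^(-n) : n ≥ 1} ∪ {0}
For the norm: a diagonal operator has ||D|| = sup_n |d_n|. Here d_n = 21 * 2^(-n) is positive and decreasing, so sup_n |d_n| = d_1 = 21/2. So ||D|| = 21/2.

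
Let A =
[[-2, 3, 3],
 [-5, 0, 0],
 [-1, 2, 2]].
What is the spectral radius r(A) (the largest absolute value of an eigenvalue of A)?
r(A) = sqrt(14) ≈ 3.7417

The eigenvalues of A are the roots of its characteristic polynomial. With M = A (coefficients from the trace, the sum of principal 2x2 minors, and det A):
  p(λ) = det(λ I - M) = λ^3 + 14λ.
The constant term is 0, so λ = 0 is a root. Dividing out λ leaves p(λ) = λ(λ^2 + 14). For λ^2 + 14 the discriminant is -56. It is negative, so the roots are the complex-conjugate pair λ = 0 ± (sqrt(56)/2) i ≈ 0 ± 3.7417i. For a conjugate pair the product of the roots equals the constant term, so |λ|^2 = 14 and |λ| = sqrt(14) ≈ 3.7417.
Thus the eigenvalues (to 4 decimals) are 0 ± 3.7417i (modulus 3.7417); 0 (modulus 0). The spectral radius is the largest modulus: r(A) = sqrt(14) ≈ 3.7417. (Cross-check: r(A) ≤ ||A||_2 ≈ 6.284; equality holds whenever A is normal, though it can also hold for some non-normal A.)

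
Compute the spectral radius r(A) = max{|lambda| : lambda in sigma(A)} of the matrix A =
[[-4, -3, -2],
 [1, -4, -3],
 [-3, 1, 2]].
r(A) ≈ 5.2332

The eigenvalues of A are the roots of its characteristic polynomial. With M = A (coefficients from the trace, the sum of principal 2x2 minors, and det A):
  p(λ) = det(λ I - M) = λ^3 + 6λ^2 - 21.
No integer candidate from the rational root theorem (±divisors of 21) is a root, so the roots are irrational. The cubic discriminant is Δ = 6237 > 0, so there are three distinct real roots. p(-6) = -21 and p(-5) = 4 have opposite signs, so a root lies in (-6, -5); Newton's method refines it to λ ≈ -5.2332. p(-3) = 6 and p(-2) = -5 have opposite signs, so a root lies in (-3, -2); Newton's method refines it to λ ≈ -2.423. p(1) = -14 and p(2) = 11 have opposite signs, so a root lies in (1, 2); Newton's method refines it to λ ≈ 1.6562. Check (Vieta): the three roots sum to -6, matching tr M = -6.
Thus the eigenvalues (to 4 decimals) are -5.2332 (modulus 5.2332); -2.423 (modulus 2.423); 1.6562 (modulus 1.6562). The spectral radius is the largest modulus: r(A) ≈ 5.2332. (Cross-check: r(A) ≤ ||A||_2 ≈ 6.5315; equality holds whenever A is normal, though it can also hold for some non-normal A.)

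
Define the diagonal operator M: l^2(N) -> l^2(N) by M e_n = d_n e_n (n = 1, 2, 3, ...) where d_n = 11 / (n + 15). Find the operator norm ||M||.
||M|| = 11/16 (attained at n = 1)

For M diagonal, ||M|| = sup_n |d_n| = sup_n 11/(n + 15). This is positive and strictly decreasing in n, so the supremum is attained at n = 1: d_1 = 11/(1 + 15) = 11/16. Hence ||M|| = 11/16.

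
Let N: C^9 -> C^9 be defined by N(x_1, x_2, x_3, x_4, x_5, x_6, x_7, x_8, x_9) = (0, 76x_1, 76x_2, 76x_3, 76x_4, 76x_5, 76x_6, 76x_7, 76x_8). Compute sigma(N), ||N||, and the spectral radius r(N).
sigma(N) = {0}; ||N|| = 76; r(N) = 0. (N is nilpotent with N^9 = 0.)

On C^9, N is a strictly lower-triangular matrix with 76 on the subdiagonal and zeros elsewhere, so its characteristic polynomial is lambda^9 and every eigenvalue is 0: sigma(N) = {0}. For the operator norm, N e_i = 76e_{i+1} for i = 1, ..., 8 and N e_9 = 0, so the singular values of N are 76 (with multiplicity 8) and 0; hence ||N|| = 76. The spectral radius r(N) = max|lambda| = 0. Note ||N|| > r(N) — characteristic of non-normal nilpotent operators. Indeed N^9 = 0.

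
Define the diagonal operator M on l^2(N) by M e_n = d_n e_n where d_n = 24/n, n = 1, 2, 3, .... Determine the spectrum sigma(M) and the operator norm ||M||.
sigma(M) = {24/n : n ≥ 1} ∪ {0}; ||M|| = 24

A bounded diagonal operator on l^2 with diagonal entries d_n has spectrum equal to the closure of {d_n : n ≥ 1}: every d_n is an eigenvalue (with eigenvector e_n), so {d_n} ⊂ sigma(M); the spectrum is closed, so its closure is too; and for lambda not in the closure, (M - lambda I) has bounded inverse (the diagonal entries 1/(d_n - lambda) are bounded). For our sequence d_n = 24/n, n = 1, 2, 3, ...:
  - {d_n} = {24/n : n ≥ 1}; the only limit point is 0
  - closure = {24/n : n ≥ 1} ∪ {0}
For the norm: a diagonal operator has ||M|| = sup_n |d_n|. Here d_n = 24/n is positive and decreasing, so sup_n |d_n| = d_1 = 24. So ||M|| = 24.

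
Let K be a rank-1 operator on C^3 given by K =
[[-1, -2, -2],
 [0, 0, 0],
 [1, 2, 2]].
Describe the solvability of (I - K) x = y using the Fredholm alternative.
(I - K) is singular (det(I - K) = 0, i.e. 1 ∈ sigma(K)). (I - K) x = y is solvable iff y ⊥ ker((I - K)^*) = span{(-1, -2, -2)}, i.e. iff -y_1 - 2y_2 - 2y_3 = 0. When solvable, the solutions are x = y + c·(1, 0, -1), c arbitrary (ker(I - K) = span{(1, 0, -1)}, dimension 1).

K has rank 1, so it is an outer product K = u v^T: every row of K is a multiple of one row vector. Reading off the entries, u = (1, 0, -1) and v = (-1, -2, -2) (row i of K equals u_i·v^T). A rank-one matrix u v^T satisfies K u = u (v·u) and kills the (2)-dimensional subspace v^⊥, so its characteristic polynomial is lambda^2 (lambda - v·u) with v·u = tr K = 1. Hence the eigenvalues of I - K are 1 (multiplicity 2) and 1 - (1) = 0, so det(I - K) = 0. (Direct check: I - K =
[[2, 2, 2],
 [0, 1, 0],
 [-1, -2, -1]]
has determinant 0.) So 1 is an eigenvalue of K and (I - K) is not invertible. The finite-dimensional Fredholm alternative says: either (I - K) is invertible, or ker(I - K) ≠ {0} and then range(I - K) = ker((I - K)^*)^⊥, with dim ker(I - K) = dim ker((I - K)^*). We are in the second case, so we need both kernels. Kernel of I - K: (I - K) u = u - u (v·u) = u - u = 0, so ker(I - K) = span{u} = span{(1, 0, -1)} (it is exactly 1-dimensional because rank(I - K) = 2). Kernel of the adjoint: K is real, so (I - K)^* = I - K^T = I - v u^T, and (I - v u^T) v = v - v (u·v) = 0; hence ker((I - K)^*) = span{v} = span{(-1, -2, -2)}. Therefore (I - K) x = y is solvable iff <y, v> = 0, i.e. iff -y_1 - 2y_2 - 2y_3 = 0. When this holds, K y = u (v·y) = 0, so (I - K) y = y and x = y is a particular solution; the full solution set is the line x = y + c·u = y + c·(1, 0, -1), c ∈ C.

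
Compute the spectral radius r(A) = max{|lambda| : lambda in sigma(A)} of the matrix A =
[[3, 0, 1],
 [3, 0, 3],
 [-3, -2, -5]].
r(A) = sqrt(24)/2 ≈ 2.4495

The eigenvalues of A are the roots of its characteristic polynomial. With M = A (coefficients from the trace, the sum of principal 2x2 minors, and det A):
  p(λ) = det(λ I - M) = λ^3 + 2λ^2 - 6λ - 12.
By the rational root theorem any rational root is an integer divisor of 12. Testing λ = -2: p(-2) = -8 + 8 + 12 - 12 = 0, so λ = -2 is a root. Dividing out (λ + 2) leaves p(λ) = (λ + 2)(λ^2 - 6). For λ^2 - 6 the discriminant is 24. It is nonnegative but not a perfect square, so the roots are real and irrational: λ = ± sqrt(24)/2 ≈ 2.4495, -2.4495.
Thus the eigenvalues (to 4 decimals) are 2.4495 (modulus 2.4495); -2.4495 (modulus 2.4495); -2 (modulus 2). The spectral radius is the largest modulus: r(A) = sqrt(24)/2 ≈ 2.4495. (Cross-check: r(A) ≤ ||A||_2 ≈ 7.7865; equality holds whenever A is normal, though it can also hold for some non-normal A.)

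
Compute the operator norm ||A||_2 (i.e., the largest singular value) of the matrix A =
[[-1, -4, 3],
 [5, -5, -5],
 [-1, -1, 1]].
||A||_2 ≈ 8.6805 (= sqrt(largest eigenvalue of A^T A))

||A||_2 = sigma_max(A) = sqrt(lambda_max(A^T A)). Form the symmetric matrix M = A^T A =
[[27, -20, -29],
 [-20, 42, 12],
 [-29, 12, 35]].
Its characteristic polynomial (trace, sum of principal 2x2 minors, determinant of M give the coefficients) is
  p(λ) = det(λ I - M) = λ^3 - 104λ^2 + 2164λ - 400.
No integer candidate from the rational root theorem (±divisors of 400) is a root, so the roots are irrational. The cubic discriminant is Δ = 9931356160 > 0, so there are three distinct real roots. p(0) = -400 and p(1) = 1661 have opposite signs, so a root lies in (0, 1); Newton's method refines it to λ ≈ 0.1865. p(28) = 608 and p(29) = -719 have opposite signs, so a root lies in (28, 29); Newton's method refines it to λ ≈ 28.4616. p(75) = -1225 and p(76) = 2336 have opposite signs, so a root lies in (75, 76); Newton's method refines it to λ ≈ 75.3518. Check (Vieta): the three roots sum to 104, matching tr M = 104.
So the eigenvalues of A^T A are ≈ 0.1865, 28.4616, 75.3518 (all ≥ 0, as they must be for A^T A). The largest is λ_max ≈ 75.3518, hence ||A||_2 = sqrt(λ_max) ≈ 8.6805.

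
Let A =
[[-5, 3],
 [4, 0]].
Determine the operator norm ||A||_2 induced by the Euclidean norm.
||A||_2 = sqrt((50 + sqrt(1924))/2) ≈ 6.8507 (= sqrt(largest eigenvalue of A^T A))

||A||_2 = sigma_max(A) = sqrt(lambda_max(A^T A)). Form the symmetric matrix M = A^T A =
[[41, -15],
 [-15, 9]].
Its characteristic polynomial (trace, determinant of M give the coefficients) is
  p(λ) = det(λ I - M) = λ^2 - 50λ + 144.
For λ^2 - 50λ + 144 the discriminant is 1924. It is nonnegative but not a perfect square, so the roots are real and irrational: λ = (50 ± sqrt(1924))/2 ≈ 46.9317, 3.0683.
So the eigenvalues of A^T A are ≈ 3.0683, 46.9317 (all ≥ 0, as they must be for A^T A). The largest is λ_max = (50 + sqrt(1924))/2 ≈ 46.9317, hence ||A||_2 = sqrt(λ_max) = sqrt((50 + sqrt(1924))/2) ≈ 6.8507.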